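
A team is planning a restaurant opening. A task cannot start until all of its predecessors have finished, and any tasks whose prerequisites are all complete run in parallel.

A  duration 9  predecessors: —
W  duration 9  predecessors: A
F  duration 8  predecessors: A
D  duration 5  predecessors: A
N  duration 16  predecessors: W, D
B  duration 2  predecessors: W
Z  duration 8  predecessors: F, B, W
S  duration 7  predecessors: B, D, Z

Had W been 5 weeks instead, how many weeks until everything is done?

32

The binding path is A→W→B→Z→S = 9+9+2+8+7 = 35; finish at 35 weeks.
W is on the critical path; changing it to 5 makes that path 31 weeks.
Now A→F→Z→S = 9+8+8+7 = 32 is longest, so the finish becomes 32 weeks.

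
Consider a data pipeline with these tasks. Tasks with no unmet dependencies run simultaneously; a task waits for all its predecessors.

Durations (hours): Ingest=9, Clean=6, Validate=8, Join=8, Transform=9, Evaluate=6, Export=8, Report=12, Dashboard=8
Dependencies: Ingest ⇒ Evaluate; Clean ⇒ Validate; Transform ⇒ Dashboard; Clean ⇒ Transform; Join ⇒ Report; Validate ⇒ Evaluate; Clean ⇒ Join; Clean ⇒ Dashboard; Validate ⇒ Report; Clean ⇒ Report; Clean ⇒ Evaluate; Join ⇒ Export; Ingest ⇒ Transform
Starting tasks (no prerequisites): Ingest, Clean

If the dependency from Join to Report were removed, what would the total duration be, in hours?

26

With the dependency in place, Ingest→Transform→Dashboard = 9+9+8 = 26 sets the finish at 26 hours.
Dropping Join→Report doesn't change Report's earliest start (14); another predecessor still binds.
After: Ingest→Transform→Dashboard = 9+9+8 = 26 → 26 hours.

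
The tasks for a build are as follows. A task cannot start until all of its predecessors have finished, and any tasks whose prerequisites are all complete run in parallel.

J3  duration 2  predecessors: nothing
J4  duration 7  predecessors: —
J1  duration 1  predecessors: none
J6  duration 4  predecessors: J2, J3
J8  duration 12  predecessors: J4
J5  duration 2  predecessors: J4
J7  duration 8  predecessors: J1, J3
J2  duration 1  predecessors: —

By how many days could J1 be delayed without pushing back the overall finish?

The longest chain is J4→J8 = 7+12 = 19; overall finish 19 days.
Longest path through J1: 9 days (earliest finish 1, latest finish 11).
Float = 19 − 9 = 10.

10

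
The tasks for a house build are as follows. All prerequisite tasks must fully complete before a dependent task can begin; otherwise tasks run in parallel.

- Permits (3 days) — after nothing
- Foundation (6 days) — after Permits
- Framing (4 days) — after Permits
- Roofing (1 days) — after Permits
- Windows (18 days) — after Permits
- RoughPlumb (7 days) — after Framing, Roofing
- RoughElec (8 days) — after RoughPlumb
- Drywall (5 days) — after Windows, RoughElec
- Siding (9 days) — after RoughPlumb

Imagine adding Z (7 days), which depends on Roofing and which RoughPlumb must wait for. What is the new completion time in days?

31

Originally the project takes 27 days.
With Z inserted, RoughPlumb now waits for max(Framing, Roofing, Z).
New critical path: Permits→Roofing→Z→RoughPlumb→RoughElec→Drywall = 3+1+7+7+8+5 = 31 ⇒ 31 days.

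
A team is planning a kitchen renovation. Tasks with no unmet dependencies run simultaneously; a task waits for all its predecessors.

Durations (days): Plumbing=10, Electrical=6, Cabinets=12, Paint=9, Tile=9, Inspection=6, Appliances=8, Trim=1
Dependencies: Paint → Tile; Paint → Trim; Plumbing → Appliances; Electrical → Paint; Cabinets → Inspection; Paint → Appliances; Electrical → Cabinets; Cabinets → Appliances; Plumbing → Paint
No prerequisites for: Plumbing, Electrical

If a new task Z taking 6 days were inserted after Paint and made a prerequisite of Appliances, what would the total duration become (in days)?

Originally the project takes 28 days.
With Z inserted, Appliances now waits for max(Cabinets, Plumbing, Paint, Z).
New critical path: Plumbing→Paint→Z→Appliances = 10+9+6+8 = 33 ⇒ 33 days.

33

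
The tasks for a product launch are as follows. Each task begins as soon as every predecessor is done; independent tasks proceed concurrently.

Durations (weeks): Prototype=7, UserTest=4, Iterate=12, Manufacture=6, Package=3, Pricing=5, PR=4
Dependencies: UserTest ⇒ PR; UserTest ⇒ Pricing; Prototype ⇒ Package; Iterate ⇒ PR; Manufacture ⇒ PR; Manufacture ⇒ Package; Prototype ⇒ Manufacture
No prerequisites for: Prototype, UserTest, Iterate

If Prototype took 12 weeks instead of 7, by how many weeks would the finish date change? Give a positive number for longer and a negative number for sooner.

5

Baseline: Prototype→Manufacture→PR = 7+6+4 = 17 → 17 weeks.
Since Prototype is critical, the +5 change carries straight to that chain (now 22 weeks).
That remains the longest chain; total 22 weeks.
Change in finish: 22 − 17 = +5 weeks.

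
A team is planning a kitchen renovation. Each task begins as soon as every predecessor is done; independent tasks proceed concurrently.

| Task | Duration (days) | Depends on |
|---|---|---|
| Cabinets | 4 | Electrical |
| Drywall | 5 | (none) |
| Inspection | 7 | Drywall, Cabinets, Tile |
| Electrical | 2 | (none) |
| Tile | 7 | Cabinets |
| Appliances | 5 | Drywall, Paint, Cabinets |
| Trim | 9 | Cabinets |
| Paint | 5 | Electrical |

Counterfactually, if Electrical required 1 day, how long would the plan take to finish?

19

Critical path before the change: Electrical→Cabinets→Tile→Inspection = 2+4+7+7 = 20 giving 20 days.
Electrical lies on that path, so at 1 day the path becomes 19 days.
That remains the longest chain; total 19 days.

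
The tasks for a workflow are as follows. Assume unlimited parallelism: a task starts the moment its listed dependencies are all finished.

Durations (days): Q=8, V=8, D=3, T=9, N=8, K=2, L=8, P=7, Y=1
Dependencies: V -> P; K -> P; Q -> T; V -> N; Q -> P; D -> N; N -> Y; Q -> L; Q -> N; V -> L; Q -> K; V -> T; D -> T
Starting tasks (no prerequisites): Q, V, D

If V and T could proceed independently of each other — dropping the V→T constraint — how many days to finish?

17

Original critical path: Q→T = 8+9 = 17 ⇒ 17 days.
Dropping V→T doesn't change T's earliest start (8); another predecessor still binds.
After: Q→T = 8+9 = 17 → 17 days.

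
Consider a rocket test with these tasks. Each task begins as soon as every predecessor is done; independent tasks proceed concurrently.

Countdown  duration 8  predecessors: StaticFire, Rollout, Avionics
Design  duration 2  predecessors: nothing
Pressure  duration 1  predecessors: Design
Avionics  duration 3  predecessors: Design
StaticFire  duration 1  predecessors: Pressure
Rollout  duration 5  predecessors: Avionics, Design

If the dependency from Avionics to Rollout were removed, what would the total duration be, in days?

15

With the dependency in place, Design→Avionics→Rollout→Countdown = 2+3+5+8 = 18 sets the finish at 18 days.
Without Avionics→Rollout, Rollout's earliest start moves from 5 to 2.
After: Design→Rollout→Countdown = 2+5+8 = 15 → 15 days.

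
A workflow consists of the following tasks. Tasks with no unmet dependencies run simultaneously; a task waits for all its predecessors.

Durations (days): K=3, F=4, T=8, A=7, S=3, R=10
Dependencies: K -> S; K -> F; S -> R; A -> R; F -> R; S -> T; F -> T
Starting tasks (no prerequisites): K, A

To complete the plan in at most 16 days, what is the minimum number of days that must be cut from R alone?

1

Current finish: 17 days; target: 16.
R is on every critical path, so each day cut from R cuts the finish by one (this holds down to a finish of 15).
Need 17 − 16 = 1 day off R → R becomes 9 days, finish becomes 16.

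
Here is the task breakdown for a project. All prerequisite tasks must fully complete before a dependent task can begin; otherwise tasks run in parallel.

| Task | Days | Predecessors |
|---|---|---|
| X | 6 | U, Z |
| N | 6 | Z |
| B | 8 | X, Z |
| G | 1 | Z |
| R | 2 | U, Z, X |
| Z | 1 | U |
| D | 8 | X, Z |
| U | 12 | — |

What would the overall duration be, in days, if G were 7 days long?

27

Actual critical path: U→Z→X→B = 12+1+6+8 = 27 ⇒ 27 days.
The longest path through G is only 14 days, so G has float 13.
That remains the longest chain; total 27 days.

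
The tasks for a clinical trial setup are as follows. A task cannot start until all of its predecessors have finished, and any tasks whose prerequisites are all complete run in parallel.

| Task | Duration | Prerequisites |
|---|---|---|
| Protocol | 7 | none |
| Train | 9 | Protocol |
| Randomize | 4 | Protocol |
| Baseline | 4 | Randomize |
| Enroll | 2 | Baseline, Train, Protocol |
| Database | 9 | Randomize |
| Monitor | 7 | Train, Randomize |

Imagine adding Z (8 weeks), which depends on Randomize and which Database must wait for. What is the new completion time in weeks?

28

Originally the clinical trial setup takes 23 weeks.
With Z inserted, Database now waits for max(Randomize, Z).
New critical path: Protocol→Randomize→Z→Database = 7+4+8+9 = 28 ⇒ 28 weeks.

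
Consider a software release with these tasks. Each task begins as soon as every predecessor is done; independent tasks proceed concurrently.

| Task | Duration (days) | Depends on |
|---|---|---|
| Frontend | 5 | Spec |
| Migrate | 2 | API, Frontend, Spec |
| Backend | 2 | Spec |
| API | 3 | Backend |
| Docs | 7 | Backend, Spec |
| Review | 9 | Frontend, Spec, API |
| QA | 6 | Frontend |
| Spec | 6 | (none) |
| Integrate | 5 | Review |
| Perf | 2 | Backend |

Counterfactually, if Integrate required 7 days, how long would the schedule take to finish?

27

The binding path is Spec→Backend→API→Review→Integrate = 6+2+3+9+5 = 25; finish at 25 days.
Integrate lies on that path, so at 7 days the path becomes 27 days.
That remains the longest chain; total 27 days.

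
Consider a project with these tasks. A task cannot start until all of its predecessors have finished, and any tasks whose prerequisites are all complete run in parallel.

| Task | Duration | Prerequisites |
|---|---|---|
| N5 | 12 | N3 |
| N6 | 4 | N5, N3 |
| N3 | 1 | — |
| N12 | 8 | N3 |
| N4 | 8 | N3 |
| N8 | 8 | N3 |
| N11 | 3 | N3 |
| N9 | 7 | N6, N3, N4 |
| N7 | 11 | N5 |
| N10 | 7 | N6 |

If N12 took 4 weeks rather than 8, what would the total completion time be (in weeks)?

Actual critical path: N3→N5→N6→N9 = 1+12+4+7 = 24 ⇒ 24 weeks.
The longest path through N12 is only 9 weeks, so N12 has float 15.
The critical path is still N3→N5→N6→N9; finish is now 24 weeks.

24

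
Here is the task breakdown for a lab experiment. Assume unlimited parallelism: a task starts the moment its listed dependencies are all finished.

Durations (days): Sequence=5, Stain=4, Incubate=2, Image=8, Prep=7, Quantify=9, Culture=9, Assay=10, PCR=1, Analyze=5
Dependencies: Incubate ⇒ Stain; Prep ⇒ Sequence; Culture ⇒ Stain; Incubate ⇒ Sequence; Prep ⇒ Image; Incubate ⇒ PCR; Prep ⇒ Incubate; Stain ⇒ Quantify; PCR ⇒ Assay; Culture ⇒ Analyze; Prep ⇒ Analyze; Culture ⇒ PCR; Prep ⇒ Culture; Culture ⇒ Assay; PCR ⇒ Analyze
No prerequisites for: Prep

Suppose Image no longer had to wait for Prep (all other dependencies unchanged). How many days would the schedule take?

29

Before: longest chain Prep→Culture→Stain→Quantify = 7+9+4+9 = 29, finish 29.
Without Prep→Image, Image's earliest start moves from 7 to 0.
The longest chain is now Prep→Culture→Stain→Quantify = 7+9+4+9 = 29, so the schedule takes 29 days.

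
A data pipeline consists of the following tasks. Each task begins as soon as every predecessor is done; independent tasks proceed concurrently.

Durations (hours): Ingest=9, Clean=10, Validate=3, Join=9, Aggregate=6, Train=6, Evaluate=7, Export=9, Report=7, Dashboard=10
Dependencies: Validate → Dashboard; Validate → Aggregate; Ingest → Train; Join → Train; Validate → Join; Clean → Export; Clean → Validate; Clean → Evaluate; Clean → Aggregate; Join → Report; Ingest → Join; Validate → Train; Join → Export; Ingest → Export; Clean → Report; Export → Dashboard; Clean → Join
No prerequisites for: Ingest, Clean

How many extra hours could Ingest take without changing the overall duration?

Critical path: Clean→Validate→Join→Export→Dashboard = 10+3+9+9+10 = 41, so the finish is 41 hours.
The longest chain containing Ingest totals 37 hours.
So Ingest can slip 13 − 9 = 4 hours.

4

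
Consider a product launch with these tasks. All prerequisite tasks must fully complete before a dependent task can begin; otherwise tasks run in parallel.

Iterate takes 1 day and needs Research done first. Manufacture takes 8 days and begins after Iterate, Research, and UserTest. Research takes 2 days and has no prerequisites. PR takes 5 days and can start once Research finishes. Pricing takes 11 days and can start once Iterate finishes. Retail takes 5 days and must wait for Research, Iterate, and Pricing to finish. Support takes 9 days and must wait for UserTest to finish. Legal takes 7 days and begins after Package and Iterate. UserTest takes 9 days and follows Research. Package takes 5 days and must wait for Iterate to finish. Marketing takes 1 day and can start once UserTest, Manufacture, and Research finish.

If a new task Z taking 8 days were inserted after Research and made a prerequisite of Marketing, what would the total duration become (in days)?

20

Originally the project takes 20 days.
With Z inserted, Marketing now waits for max(UserTest, Manufacture, Research, Z).
New critical path: Research→UserTest→Manufacture→Marketing = 2+9+8+1 = 20 ⇒ 20 days.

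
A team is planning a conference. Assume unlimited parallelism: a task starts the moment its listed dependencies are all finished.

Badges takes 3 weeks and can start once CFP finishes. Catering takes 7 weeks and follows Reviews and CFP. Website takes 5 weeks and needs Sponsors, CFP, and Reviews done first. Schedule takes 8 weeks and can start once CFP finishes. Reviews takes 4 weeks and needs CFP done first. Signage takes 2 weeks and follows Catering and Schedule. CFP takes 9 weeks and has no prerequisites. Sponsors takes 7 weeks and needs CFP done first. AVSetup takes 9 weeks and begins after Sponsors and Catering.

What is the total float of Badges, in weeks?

The longest chain is CFP→Reviews→Catering→AVSetup = 9+4+7+9 = 29; overall finish 29 weeks.
The longest chain containing Badges totals 12 weeks.
Slack of Badges = 26 − 9 = 17 weeks.

17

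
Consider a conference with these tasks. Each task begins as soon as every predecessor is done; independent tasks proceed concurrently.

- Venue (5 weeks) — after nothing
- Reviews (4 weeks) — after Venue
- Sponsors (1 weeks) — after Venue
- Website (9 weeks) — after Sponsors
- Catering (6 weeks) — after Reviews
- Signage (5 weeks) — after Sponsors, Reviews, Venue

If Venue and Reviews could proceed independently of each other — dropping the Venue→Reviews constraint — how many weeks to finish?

15

With the dependency in place, Venue→Reviews→Catering = 5+4+6 = 15 sets the finish at 15 weeks.
Without Venue→Reviews, Reviews's earliest start moves from 5 to 0.
The longest chain is now Venue→Sponsors→Website = 5+1+9 = 15, so the schedule takes 15 weeks.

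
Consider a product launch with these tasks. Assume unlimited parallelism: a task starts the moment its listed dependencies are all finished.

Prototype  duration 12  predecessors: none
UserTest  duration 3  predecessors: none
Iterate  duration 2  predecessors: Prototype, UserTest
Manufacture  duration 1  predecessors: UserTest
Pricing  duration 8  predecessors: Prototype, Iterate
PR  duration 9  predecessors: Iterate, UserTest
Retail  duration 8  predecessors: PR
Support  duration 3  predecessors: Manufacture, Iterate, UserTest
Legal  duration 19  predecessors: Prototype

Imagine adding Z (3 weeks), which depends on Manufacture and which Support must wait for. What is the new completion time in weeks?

Originally the plan takes 31 weeks.
With Z inserted, Support now waits for max(Manufacture, Iterate, UserTest, Z).
New critical path: Prototype→Iterate→PR→Retail = 12+2+9+8 = 31 ⇒ 31 weeks.

31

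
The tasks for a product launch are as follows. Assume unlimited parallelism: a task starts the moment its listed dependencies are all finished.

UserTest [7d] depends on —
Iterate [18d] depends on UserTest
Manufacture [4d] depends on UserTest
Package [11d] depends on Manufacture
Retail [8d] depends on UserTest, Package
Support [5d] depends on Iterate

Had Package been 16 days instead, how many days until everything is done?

35

Baseline: UserTest→Manufacture→Package→Retail = 7+4+11+8 = 30 → 30 days.
Since Package is critical, the +5 change carries straight to that chain (now 35 days).
No other chain overtakes it, so the finish is 35 days.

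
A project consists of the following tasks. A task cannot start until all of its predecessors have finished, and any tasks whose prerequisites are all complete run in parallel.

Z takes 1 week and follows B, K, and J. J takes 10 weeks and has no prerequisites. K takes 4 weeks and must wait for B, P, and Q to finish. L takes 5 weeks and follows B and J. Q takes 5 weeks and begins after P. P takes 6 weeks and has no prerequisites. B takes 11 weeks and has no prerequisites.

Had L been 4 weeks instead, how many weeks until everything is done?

16

Baseline: B→L = 11+5 = 16 → 16 weeks.
L lies on that path, so at 4 weeks the path becomes 15 weeks.
New critical path: B→K→Z = 11+4+1 = 16 ⇒ 16 weeks.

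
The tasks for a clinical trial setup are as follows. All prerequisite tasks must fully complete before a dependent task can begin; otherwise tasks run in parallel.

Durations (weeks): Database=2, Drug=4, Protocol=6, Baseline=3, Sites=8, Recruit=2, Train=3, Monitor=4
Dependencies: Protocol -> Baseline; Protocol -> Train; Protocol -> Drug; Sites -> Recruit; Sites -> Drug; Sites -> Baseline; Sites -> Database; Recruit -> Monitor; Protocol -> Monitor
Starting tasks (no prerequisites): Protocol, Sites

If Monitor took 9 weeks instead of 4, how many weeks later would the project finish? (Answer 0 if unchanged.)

Actual critical path: Sites→Recruit→Monitor = 8+2+4 = 14 ⇒ 14 weeks.
Monitor lies on that path, so at 9 weeks the path becomes 19 weeks.
The critical path is still Sites→Recruit→Monitor; finish is now 19 weeks.
Change in finish: 19 − 14 = +5 weeks.

5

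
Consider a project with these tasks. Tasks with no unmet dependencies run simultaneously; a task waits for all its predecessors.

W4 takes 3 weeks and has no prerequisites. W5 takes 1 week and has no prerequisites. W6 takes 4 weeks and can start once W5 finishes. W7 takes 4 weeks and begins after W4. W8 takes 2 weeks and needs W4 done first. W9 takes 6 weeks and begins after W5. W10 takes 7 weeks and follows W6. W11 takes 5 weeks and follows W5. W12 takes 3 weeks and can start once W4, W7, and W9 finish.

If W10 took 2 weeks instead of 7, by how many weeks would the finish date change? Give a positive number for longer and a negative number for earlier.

Baseline: W5→W6→W10 = 1+4+7 = 12 → 12 weeks.
W10 lies on that path, so at 2 weeks the path becomes 7 weeks.
Now W4→W7→W12 = 3+4+3 = 10 is longest, so the finish becomes 10 weeks.
Change in finish: 10 − 12 = -2 weeks.

-2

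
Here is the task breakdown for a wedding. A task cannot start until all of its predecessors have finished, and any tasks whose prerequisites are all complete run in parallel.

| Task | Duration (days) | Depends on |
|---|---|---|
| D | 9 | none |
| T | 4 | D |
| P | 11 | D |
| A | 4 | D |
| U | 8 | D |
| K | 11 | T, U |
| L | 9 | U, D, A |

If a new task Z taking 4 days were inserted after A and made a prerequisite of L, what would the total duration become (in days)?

28

Originally the plan takes 28 days.
With Z inserted, L now waits for max(U, D, A, Z).
New critical path: D→U→K = 9+8+11 = 28 ⇒ 28 days.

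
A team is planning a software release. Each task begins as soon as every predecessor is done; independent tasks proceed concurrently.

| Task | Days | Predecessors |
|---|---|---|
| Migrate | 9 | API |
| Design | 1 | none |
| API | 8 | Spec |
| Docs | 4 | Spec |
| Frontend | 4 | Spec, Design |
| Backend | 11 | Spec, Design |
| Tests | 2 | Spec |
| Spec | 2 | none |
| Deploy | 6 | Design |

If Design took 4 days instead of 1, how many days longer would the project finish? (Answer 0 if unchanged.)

0

Actual critical path: Spec→API→Migrate = 2+8+9 = 19 ⇒ 19 days.
The longest path through Design is only 12 days, so Design has float 7.
The critical path is still Spec→API→Migrate; finish is now 19 days.
Change in finish: 19 − 19 = +0 days.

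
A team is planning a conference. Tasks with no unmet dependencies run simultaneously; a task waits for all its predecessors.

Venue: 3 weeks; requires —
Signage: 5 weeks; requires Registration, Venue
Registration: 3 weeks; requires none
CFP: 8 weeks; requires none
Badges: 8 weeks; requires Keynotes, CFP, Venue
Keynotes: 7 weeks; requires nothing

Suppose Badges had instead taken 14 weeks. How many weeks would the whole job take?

Actual critical path: CFP→Badges = 8+8 = 16 ⇒ 16 weeks.
Badges is on the critical path; changing it to 14 makes that path 22 weeks.
The critical path is still CFP→Badges; finish is now 22 weeks.

22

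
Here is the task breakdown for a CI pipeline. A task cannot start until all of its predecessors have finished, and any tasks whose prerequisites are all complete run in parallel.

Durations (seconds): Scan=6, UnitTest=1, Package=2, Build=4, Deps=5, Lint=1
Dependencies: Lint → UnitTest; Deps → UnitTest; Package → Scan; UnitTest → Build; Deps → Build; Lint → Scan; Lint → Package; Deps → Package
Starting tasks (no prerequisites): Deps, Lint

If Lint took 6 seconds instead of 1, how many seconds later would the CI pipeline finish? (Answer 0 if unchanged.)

As given, the longest chain is Deps→Package→Scan = 5+2+6 = 13, so the finish is 13 seconds.
Lint is off the critical path — its longest chain is 9 seconds, giving 4 of slack.
New critical path: Lint→Package→Scan = 6+2+6 = 14 ⇒ 14 seconds.
Change in finish: 14 − 13 = +1 seconds.

1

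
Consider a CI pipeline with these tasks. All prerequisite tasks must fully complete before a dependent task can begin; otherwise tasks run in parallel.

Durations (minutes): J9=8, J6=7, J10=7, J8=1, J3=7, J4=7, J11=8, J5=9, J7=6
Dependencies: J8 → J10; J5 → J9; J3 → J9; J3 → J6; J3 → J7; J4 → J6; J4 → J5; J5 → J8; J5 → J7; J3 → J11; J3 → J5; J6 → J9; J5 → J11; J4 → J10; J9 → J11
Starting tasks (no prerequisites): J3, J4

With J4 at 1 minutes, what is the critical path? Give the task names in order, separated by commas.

Baseline: J4→J5→J9→J11 = 7+9+8+8 = 32 → 32 minutes.
J4 is on the critical path; changing it to 1 makes that path 26 minutes.
The binding chain switches to J3→J5→J9→J11 = 7+9+8+8 = 32; finish 32 minutes.

J3, J5, J9, J11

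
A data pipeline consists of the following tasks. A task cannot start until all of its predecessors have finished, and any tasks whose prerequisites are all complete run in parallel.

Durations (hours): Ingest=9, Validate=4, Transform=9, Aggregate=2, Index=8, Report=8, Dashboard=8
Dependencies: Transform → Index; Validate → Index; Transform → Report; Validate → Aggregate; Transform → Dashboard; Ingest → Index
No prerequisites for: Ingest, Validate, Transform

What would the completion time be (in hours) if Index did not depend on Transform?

17

Original critical path: Ingest→Index = 9+8 = 17 ⇒ 17 hours.
Dropping Transform→Index doesn't change Index's earliest start (9); another predecessor still binds.
New critical path: Ingest→Index = 9+8 = 17 ⇒ 17 hours.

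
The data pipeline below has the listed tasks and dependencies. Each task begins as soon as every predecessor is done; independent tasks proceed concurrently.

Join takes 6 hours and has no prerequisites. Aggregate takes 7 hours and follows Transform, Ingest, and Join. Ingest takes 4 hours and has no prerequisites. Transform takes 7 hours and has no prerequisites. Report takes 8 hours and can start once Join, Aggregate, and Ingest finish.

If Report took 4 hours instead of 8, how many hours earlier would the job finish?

The binding path is Transform→Aggregate→Report = 7+7+8 = 22; finish at 22 hours.
Report lies on that path, so at 4 hours the path becomes 18 hours.
No other chain overtakes it, so the finish is 18 hours.
Change in finish: 18 − 22 = -4 hours.

4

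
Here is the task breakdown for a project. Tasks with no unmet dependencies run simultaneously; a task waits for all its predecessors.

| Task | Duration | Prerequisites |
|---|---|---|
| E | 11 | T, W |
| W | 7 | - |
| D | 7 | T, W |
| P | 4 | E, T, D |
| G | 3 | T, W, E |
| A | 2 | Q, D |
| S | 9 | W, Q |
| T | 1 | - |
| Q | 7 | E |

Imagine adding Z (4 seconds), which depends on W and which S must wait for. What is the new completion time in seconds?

Originally the plan takes 34 seconds.
With Z inserted, S now waits for max(W, Q, Z).
New critical path: W→E→Q→S = 7+11+7+9 = 34 ⇒ 34 seconds.

34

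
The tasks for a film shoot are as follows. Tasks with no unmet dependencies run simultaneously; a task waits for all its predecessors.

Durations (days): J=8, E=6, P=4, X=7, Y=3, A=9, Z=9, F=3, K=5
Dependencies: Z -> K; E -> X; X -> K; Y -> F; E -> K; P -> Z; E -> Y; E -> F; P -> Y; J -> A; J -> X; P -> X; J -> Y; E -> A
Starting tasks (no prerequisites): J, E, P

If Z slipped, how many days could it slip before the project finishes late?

2

Critical path: J→X→K = 8+7+5 = 20, so the finish is 20 days.
The longest chain containing Z totals 18 days.
Slack of Z = 6 − 4 = 2 days.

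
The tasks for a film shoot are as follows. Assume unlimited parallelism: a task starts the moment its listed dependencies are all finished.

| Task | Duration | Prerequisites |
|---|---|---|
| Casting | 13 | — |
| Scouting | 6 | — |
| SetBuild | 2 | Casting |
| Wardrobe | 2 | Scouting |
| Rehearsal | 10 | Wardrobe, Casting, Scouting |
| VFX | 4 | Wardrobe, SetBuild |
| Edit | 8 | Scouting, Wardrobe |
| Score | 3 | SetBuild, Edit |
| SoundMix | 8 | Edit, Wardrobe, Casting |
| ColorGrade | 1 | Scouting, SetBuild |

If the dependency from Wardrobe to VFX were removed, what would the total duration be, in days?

24

Before: longest chain Scouting→Wardrobe→Edit→SoundMix = 6+2+8+8 = 24, finish 24.
Dropping Wardrobe→VFX doesn't change VFX's earliest start (15); another predecessor still binds.
The longest chain is now Scouting→Wardrobe→Edit→SoundMix = 6+2+8+8 = 24, so the job takes 24 days.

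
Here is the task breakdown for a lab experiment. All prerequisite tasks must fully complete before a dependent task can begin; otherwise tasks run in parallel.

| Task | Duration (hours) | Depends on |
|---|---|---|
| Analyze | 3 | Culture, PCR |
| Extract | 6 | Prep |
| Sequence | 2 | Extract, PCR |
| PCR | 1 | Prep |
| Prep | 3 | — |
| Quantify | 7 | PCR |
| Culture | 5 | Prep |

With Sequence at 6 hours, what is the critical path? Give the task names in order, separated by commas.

Baseline: Prep→Extract→Sequence = 3+6+2 = 11 → 11 hours.
Sequence is on the critical path; changing it to 6 makes that path 15 hours.
The critical path is still Prep→Extract→Sequence; finish is now 15 hours.

Prep, Extract, Sequence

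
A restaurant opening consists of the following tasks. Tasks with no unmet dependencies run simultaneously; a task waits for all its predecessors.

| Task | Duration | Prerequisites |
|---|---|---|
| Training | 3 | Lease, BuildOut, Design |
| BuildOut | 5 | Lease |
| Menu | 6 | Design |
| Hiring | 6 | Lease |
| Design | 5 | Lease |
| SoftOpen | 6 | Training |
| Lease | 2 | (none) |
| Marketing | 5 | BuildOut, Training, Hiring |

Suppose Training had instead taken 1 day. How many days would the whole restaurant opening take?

Critical path before the change: Lease→Design→Training→SoftOpen = 2+5+3+6 = 16 giving 16 days.
Training is on the critical path; changing it to 1 makes that path 14 days.
No other chain overtakes it, so the finish is 14 days.

14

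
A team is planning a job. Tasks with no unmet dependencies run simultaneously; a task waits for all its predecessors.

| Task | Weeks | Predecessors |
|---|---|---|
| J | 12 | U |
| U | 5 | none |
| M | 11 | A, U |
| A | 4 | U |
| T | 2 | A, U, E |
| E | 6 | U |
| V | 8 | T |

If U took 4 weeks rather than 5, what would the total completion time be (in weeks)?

20

As given, the longest chain is U→E→T→V = 5+6+2+8 = 21, so the finish is 21 weeks.
U is on the critical path; changing it to 4 makes that path 20 weeks.
That remains the longest chain; total 20 weeks.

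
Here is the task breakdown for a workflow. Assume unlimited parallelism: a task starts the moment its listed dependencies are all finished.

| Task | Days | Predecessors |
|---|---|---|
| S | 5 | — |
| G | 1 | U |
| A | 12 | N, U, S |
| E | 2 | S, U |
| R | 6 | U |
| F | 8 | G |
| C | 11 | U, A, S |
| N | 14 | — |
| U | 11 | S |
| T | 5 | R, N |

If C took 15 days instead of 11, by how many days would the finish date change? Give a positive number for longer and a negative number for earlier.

Critical path before the change: S→U→A→C = 5+11+12+11 = 39 giving 39 days.
C is on the critical path; changing it to 15 makes that path 43 days.
The critical path is still S→U→A→C; finish is now 43 days.
Change in finish: 43 − 39 = +4 days.

4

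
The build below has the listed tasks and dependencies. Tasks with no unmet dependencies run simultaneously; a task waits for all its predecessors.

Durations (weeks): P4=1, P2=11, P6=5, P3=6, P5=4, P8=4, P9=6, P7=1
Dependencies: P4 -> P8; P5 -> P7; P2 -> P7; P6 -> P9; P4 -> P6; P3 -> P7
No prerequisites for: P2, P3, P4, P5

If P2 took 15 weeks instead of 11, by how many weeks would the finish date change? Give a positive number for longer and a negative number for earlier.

Actual critical path: P2→P7 = 11+1 = 12 ⇒ 12 weeks.
Since P2 is critical, the +4 change carries straight to that chain (now 16 weeks).
The critical path is still P2→P7; finish is now 16 weeks.
Change in finish: 16 − 12 = +4 weeks.

4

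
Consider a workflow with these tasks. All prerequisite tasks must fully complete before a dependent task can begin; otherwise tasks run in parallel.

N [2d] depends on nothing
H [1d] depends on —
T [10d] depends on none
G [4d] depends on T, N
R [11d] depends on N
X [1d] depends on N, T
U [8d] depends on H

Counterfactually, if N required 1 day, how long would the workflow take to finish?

The binding path is T→G = 10+4 = 14; finish at 14 days.
N is off the critical path — its longest chain is 13 days, giving 1 of slack.
The critical path is still T→G; finish is now 14 days.

14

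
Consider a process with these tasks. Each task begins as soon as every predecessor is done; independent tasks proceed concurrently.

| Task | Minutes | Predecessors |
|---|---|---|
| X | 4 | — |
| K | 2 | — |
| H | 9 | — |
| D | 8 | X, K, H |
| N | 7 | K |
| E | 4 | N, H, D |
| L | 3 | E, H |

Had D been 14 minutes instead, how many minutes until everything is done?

30

Baseline: H→D→E→L = 9+8+4+3 = 24 → 24 minutes.
Since D is critical, the +6 change carries straight to that chain (now 30 minutes).
No other chain overtakes it, so the finish is 30 minutes.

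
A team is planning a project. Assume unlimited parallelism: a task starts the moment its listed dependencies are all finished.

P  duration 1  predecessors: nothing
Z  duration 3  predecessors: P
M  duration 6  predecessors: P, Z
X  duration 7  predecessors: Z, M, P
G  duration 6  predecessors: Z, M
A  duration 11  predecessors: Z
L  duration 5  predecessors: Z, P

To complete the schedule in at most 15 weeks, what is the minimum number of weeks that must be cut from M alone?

2

Current finish: 17 weeks; target: 15.
M is on every critical path, so each week cut from M cuts the finish by one (this holds down to a finish of 15).
Need 17 − 15 = 2 weeks off M → M becomes 4 weeks, finish becomes 15.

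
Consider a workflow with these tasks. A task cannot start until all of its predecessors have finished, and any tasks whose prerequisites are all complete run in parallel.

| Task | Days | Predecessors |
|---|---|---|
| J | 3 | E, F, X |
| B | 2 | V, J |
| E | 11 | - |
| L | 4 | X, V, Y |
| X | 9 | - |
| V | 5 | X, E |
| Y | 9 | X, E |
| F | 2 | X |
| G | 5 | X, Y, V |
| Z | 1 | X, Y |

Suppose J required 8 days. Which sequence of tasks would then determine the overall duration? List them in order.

The binding path is E→Y→G = 11+9+5 = 25; finish at 25 days.
J has 9 days of float (longest path through it is 16).
The critical path is still E→Y→G; finish is now 25 days.

E, Y, G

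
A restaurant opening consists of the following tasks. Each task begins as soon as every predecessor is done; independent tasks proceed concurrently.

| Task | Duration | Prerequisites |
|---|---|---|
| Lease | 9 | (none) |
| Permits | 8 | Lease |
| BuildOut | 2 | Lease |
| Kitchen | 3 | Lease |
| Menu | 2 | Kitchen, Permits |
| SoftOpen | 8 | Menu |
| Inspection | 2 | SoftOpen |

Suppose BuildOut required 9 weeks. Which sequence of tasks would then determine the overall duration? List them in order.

Lease, Permits, Menu, SoftOpen, Inspection

The binding path is Lease→Permits→Menu→SoftOpen→Inspection = 9+8+2+8+2 = 29; finish at 29 weeks.
BuildOut is off the critical path — its longest chain is 11 weeks, giving 18 of slack.
The critical path is still Lease→Permits→Menu→SoftOpen→Inspection; finish is now 29 weeks.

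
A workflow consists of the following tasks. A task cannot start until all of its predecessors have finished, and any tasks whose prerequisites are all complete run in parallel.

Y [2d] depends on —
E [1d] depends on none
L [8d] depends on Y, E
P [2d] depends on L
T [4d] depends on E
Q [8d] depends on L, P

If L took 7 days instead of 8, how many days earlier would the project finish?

1

The binding path is Y→L→P→Q = 2+8+2+8 = 20; finish at 20 days.
L lies on that path, so at 7 days the path becomes 19 days.
The critical path is still Y→L→P→Q; finish is now 19 days.
Change in finish: 19 − 20 = -1 days.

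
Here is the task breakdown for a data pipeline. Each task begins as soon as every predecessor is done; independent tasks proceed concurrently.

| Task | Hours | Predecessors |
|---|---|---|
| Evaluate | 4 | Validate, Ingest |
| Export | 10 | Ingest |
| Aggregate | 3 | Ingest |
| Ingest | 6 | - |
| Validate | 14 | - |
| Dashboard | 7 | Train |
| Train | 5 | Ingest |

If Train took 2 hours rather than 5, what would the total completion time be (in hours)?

Critical path before the change: Ingest→Train→Dashboard = 6+5+7 = 18 giving 18 hours.
Since Train is critical, the -3 change carries straight to that chain (now 15 hours).
Now Validate→Evaluate = 14+4 = 18 is longest, so the finish becomes 18 hours.

18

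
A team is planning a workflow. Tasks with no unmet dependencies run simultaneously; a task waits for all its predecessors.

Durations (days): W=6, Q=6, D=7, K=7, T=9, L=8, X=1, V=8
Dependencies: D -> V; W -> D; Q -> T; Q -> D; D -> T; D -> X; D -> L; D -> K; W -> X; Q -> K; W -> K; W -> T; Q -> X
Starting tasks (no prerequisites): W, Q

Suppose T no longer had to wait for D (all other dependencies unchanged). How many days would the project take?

21

With the dependency in place, W→D→T = 6+7+9 = 22 sets the finish at 22 days.
Without D→T, T's earliest start moves from 13 to 6.
New critical path: W→D→L = 6+7+8 = 21 ⇒ 21 days.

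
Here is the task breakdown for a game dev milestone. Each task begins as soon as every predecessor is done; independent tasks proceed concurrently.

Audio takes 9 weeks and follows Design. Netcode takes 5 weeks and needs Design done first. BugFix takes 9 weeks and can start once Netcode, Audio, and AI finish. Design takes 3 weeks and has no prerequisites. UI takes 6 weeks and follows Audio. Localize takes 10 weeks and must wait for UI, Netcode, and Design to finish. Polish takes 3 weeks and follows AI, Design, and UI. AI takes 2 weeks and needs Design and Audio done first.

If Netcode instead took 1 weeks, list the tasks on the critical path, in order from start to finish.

Design, Audio, UI, Localize

Critical path before the change: Design→Audio→UI→Localize = 3+9+6+10 = 28 giving 28 weeks.
The longest path through Netcode is only 18 weeks, so Netcode has float 10.
That remains the longest chain; total 28 weeks.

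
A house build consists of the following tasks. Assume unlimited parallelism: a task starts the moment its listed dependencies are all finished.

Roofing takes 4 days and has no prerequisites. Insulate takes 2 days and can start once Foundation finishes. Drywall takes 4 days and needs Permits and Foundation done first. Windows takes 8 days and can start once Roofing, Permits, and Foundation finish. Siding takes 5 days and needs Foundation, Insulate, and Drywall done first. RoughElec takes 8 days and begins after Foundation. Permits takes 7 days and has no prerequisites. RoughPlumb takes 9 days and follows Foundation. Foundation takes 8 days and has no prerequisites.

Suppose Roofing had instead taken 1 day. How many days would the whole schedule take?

The binding path is Foundation→RoughPlumb = 8+9 = 17; finish at 17 days.
Roofing has 5 days of float (longest path through it is 12).
No other chain overtakes it, so the finish is 17 days.

17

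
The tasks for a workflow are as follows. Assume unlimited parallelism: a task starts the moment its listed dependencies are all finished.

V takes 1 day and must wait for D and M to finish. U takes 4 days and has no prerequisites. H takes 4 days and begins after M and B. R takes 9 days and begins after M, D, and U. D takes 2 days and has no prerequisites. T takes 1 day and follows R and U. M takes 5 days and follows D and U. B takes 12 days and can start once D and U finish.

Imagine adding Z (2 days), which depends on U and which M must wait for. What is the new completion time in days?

Originally the project takes 20 days.
With Z inserted, M now waits for max(D, U, Z).
New critical path: U→Z→M→R→T = 4+2+5+9+1 = 21 ⇒ 21 days.

21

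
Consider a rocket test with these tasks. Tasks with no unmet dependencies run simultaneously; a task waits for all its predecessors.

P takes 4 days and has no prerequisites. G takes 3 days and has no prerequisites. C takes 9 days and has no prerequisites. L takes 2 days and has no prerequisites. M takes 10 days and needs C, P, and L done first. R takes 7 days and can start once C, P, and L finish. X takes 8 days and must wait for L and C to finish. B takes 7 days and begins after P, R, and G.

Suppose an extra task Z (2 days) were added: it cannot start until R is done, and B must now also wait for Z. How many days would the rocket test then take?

25

Originally the rocket test takes 23 days.
With Z inserted, B now waits for max(P, R, G, Z).
New critical path: C→R→Z→B = 9+7+2+7 = 25 ⇒ 25 days.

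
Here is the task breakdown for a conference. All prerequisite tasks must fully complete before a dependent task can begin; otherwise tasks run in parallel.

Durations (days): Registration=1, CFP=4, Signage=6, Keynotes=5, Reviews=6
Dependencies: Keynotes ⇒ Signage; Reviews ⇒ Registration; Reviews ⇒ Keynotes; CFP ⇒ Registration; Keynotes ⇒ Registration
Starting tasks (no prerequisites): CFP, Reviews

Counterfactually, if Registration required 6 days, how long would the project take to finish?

17

Actual critical path: Reviews→Keynotes→Signage = 6+5+6 = 17 ⇒ 17 days.
The longest path through Registration is only 12 days, so Registration has float 5.
New critical path: Reviews→Keynotes→Registration = 6+5+6 = 17 ⇒ 17 days.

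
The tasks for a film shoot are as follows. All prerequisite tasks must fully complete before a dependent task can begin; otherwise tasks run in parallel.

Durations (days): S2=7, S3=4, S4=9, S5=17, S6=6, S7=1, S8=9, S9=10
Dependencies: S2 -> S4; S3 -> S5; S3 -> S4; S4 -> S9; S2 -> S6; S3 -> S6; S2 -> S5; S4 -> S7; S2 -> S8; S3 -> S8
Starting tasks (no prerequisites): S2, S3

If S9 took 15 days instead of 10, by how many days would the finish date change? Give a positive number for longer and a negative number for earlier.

The binding path is S2→S4→S9 = 7+9+10 = 26; finish at 26 days.
S9 is on the critical path; changing it to 15 makes that path 31 days.
That remains the longest chain; total 31 days.
Change in finish: 31 − 26 = +5 days.

5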